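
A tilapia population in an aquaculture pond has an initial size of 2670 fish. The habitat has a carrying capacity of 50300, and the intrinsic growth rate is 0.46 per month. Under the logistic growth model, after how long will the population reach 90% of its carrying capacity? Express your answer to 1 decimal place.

11.0 months

A = (K − N₀)/N₀ = (50300 − 2670)/2670 = 17.839.
Solve 50300/(1 + 17.839·e^(−0.46t)) = 45270: 1 + 17.839·e^(−0.46t) = 1.1111, so e^(−0.46t) = 0.00622857.
−0.46·t = ln(0.00622857) = -5.0786, so t = 5.0786/0.46 = 11.04.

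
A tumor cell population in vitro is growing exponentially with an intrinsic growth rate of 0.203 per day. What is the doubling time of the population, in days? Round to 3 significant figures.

3.41 days

Doubling time t_d = ln(2)/r = 0.6931/0.203 = 3.4145.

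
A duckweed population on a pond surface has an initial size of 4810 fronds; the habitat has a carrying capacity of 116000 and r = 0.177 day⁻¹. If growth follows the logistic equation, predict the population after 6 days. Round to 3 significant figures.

A = (K − N₀)/N₀ = (116000 − 4810)/4810 = 23.116.
N(t) = K/(1 + A·e^(−rt)) = 116000/(1 + 23.116×e^(−0.177×6)).
e^(−1.062) = 0.34576; denominator = 1 + 23.116×0.34576 = 8.9928.
N = 116000/8.9928 = 12899.2.

12900 fronds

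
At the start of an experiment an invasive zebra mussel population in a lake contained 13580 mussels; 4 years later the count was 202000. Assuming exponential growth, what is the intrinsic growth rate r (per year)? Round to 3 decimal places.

0.675 per year

From N(t) = N₀·e^(rt): e^(r·4) = 202000/13580 = 14.875.
r·4 = ln(14.875) = 2.6997, so r = 2.6997/4 = 0.67492.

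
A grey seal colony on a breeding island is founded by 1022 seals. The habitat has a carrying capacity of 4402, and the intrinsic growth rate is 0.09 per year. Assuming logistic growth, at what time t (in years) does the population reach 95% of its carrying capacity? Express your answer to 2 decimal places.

A = (K − N₀)/N₀ = (4402 − 1022)/1022 = 3.3072.
Solve 4402/(1 + 3.3072·e^(−0.09t)) = 4181.9: 1 + 3.3072·e^(−0.09t) = 1.0526, so e^(−0.09t) = 0.015914.
−0.09·t = ln(0.015914) = -4.1406, so t = 4.1406/0.09 = 46.006.

46.01 years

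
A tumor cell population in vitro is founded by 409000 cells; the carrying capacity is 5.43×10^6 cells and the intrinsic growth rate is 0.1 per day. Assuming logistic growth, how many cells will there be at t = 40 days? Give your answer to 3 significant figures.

4430000 cells

A = (K − N₀)/N₀ = (5.43×10^6 − 409000)/409000 = 12.276.
N(t) = K/(1 + A·e^(−rt)) = 5.43×10^6/(1 + 12.276×e^(−0.1×40)).
e^(−4) = 0.018316; denominator = 1 + 12.276×0.018316 = 1.2248.
N = 5.43×10^6/1.2248 = 4.433203×10^6.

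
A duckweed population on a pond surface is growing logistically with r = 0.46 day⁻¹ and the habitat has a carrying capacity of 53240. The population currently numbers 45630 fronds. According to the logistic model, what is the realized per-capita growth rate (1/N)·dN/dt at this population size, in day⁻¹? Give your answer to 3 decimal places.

(1/N)·dN/dt = r(1 − N/K) = 0.46 × (1 − 45630/53240).
= 0.46 × 0.14294 = 0.065751.

0.066 per day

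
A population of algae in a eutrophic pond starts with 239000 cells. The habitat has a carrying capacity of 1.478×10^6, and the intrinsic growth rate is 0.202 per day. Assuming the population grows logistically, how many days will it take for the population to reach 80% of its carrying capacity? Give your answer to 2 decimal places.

A = (K − N₀)/N₀ = (1.478×10^6 − 239000)/239000 = 5.1841.
Solve 1.478×10^6/(1 + 5.1841·e^(−0.202t)) = 1.1824×10^6: 1 + 5.1841·e^(−0.202t) = 1.25, so e^(−0.202t) = 0.0482244.
−0.202·t = ln(0.0482244) = -3.0319, so t = 3.0319/0.202 = 15.009.

15.01 days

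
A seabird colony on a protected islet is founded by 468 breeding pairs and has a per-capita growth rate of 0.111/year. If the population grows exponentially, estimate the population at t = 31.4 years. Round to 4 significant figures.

15270 breeding pairs

N(t) = N₀·e^(rt) = 468 × e^(0.111×31.4) = 468 × e^3.485.
e^3.485 ≈ 32.635, so N ≈ 468 × 32.635 = 15273.4.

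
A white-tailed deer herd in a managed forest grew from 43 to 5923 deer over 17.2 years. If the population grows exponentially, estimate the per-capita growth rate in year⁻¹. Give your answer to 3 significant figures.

0.286 per year

From N(t) = N₀·e^(rt): e^(r·17.2) = 5923/43 = 137.74.
r·17.2 = ln(137.74) = 4.9254, so r = 4.9254/17.2 = 0.28636.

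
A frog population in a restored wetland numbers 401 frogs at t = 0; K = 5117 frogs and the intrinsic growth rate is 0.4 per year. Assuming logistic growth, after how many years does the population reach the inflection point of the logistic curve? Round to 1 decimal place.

6.2 years

Logistic growth is fastest at N = K/2 = 2558.5.
A = (K − N₀)/N₀ = 11.761. Set K/(1 + A·e^(−rt)) = K/2 → A·e^(−rt) = 1.
e^(−0.4t) = 1/11.761 = 0.0850297, so t = ln(11.761)/0.4 = 2.4648/0.4 = 6.1619.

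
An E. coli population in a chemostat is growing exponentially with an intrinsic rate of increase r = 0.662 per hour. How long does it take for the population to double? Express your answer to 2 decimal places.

Doubling time t_d = ln(2)/r = 0.6931/0.662 = 1.0471.

1.05 hours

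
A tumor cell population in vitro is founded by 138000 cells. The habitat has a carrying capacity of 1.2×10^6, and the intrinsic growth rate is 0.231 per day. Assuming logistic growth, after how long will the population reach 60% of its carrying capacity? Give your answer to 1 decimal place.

10.6 days

A = (K − N₀)/N₀ = (1.2×10^6 − 138000)/138000 = 7.6957.
Solve 1.2×10^6/(1 + 7.6957·e^(−0.231t)) = 720000: 1 + 7.6957·e^(−0.231t) = 1.6667, so e^(−0.231t) = 0.086629.
−0.231·t = ln(0.086629) = -2.4461, so t = 2.4461/0.231 = 10.589.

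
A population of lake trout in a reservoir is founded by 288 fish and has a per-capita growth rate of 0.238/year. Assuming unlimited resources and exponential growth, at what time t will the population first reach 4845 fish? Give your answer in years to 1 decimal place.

Set N₀·e^(rt) = 4845: e^(0.238·t) = 4845/288 = 16.823.
0.238·t = ln(16.823) = 2.8227, so t = 2.8227/0.238 = 11.86.

11.9 years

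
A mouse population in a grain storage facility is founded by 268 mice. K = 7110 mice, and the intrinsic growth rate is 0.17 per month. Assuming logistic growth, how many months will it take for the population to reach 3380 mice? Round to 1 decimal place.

18.5 months

A = (K − N₀)/N₀ = (7110 − 268)/268 = 25.53.
Solve 7110/(1 + 25.53·e^(−0.17t)) = 3380: 1 + 25.53·e^(−0.17t) = 2.1036, so e^(−0.17t) = 0.0432259.
−0.17·t = ln(0.0432259) = -3.1413, so t = 3.1413/0.17 = 18.478.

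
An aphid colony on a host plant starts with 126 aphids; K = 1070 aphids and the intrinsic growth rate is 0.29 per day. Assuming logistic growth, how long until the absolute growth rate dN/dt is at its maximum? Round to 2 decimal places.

Logistic growth is fastest at N = K/2 = 535.
A = (K − N₀)/N₀ = 7.4921. Set K/(1 + A·e^(−rt)) = K/2 → A·e^(−rt) = 1.
e^(−0.29t) = 1/7.4921 = 0.133475, so t = ln(7.4921)/0.29 = 2.0138/0.29 = 6.9443.

6.94 days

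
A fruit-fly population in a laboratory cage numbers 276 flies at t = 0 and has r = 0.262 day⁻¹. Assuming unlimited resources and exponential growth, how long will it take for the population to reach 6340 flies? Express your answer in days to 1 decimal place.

12.0 days

Set N₀·e^(rt) = 6340: e^(0.262·t) = 6340/276 = 22.971.
0.262·t = ln(22.971) = 3.1342, so t = 3.1342/0.262 = 11.963.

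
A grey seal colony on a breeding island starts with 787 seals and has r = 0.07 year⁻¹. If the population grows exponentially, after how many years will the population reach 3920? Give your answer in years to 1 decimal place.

Set N₀·e^(rt) = 3920: e^(0.07·t) = 3920/787 = 4.9809.
0.07·t = ln(4.9809) = 1.6056, so t = 1.6056/0.07 = 22.937.

22.9 years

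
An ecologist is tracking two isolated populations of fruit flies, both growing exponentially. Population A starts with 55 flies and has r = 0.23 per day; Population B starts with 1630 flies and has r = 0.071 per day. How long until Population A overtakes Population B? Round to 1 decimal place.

Set 55·e^(0.23t) = 1630·e^(0.071t).
e^((0.23 − 0.071)t) = 1630/55 → e^(0.159·t) = 29.636.
0.159·t = ln(29.636) = 3.389, so t = 3.389/0.159 = 21.314.

21.3 days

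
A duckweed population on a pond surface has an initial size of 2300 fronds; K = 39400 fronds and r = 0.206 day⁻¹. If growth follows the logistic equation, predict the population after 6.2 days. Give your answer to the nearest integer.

A = (K − N₀)/N₀ = (39400 − 2300)/2300 = 16.13.
N(t) = K/(1 + A·e^(−rt)) = 39400/(1 + 16.13×e^(−0.206×6.2)).
e^(−1.277) = 0.27882; denominator = 1 + 16.13×0.27882 = 5.4974.
N = 39400/5.4974 = 7166.98.

7167 fronds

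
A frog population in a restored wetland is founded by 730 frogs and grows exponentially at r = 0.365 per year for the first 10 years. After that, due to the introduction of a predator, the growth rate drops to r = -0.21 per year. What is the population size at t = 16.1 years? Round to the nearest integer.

Phase 1: N(10) = 730·e^(0.365×10) = 730·e^3.65 = 28086.5.
Phase 2 runs for 16.1 − 10 = 6.1 years at r = -0.21.
N(16.1) = 28086.5·e^(-0.21×6.1) = 28086.5·e^-1.281 = 7801.29.

7801 frogs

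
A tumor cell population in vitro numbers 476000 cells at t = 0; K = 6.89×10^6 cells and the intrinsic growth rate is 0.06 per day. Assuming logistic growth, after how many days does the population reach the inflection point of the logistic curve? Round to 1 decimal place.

43.3 days

Logistic growth is fastest at N = K/2 = 3.445×10^6.
A = (K − N₀)/N₀ = 13.475. Set K/(1 + A·e^(−rt)) = K/2 → A·e^(−rt) = 1.
e^(−0.06t) = 1/13.475 = 0.0742127, so t = ln(13.475)/0.06 = 2.6008/0.06 = 43.347.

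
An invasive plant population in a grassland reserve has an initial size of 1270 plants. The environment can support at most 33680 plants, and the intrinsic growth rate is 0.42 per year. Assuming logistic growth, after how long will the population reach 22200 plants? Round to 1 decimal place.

A = (K − N₀)/N₀ = (33680 − 1270)/1270 = 25.52.
Solve 33680/(1 + 25.52·e^(−0.42t)) = 22200: 1 + 25.52·e^(−0.42t) = 1.5171, so e^(−0.42t) = 0.0202635.
−0.42·t = ln(0.0202635) = -3.8989, so t = 3.8989/0.42 = 9.2832.

9.3 years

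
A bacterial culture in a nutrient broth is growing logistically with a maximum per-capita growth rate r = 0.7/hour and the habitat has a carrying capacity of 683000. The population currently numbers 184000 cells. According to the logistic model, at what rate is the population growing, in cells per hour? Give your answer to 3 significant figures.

94100 cells per hour

dN/dt = rN(1 − N/K) = 0.7 × 184000 × (1 − 184000/683000).
1 − 184000/683000 = 0.7306; dN/dt = 0.7 × 184000 × 0.7306 = 94101.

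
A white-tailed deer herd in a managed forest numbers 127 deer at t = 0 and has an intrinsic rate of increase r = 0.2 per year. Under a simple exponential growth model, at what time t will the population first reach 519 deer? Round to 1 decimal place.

Set N₀·e^(rt) = 519: e^(0.2·t) = 519/127 = 4.0866.
0.2·t = ln(4.0866) = 1.4077, so t = 1.4077/0.2 = 7.0386.

7.0 years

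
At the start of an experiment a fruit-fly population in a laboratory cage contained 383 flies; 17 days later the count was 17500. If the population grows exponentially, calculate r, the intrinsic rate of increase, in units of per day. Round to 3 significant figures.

0.225 per day

From N(t) = N₀·e^(rt): e^(r·17) = 17500/383 = 45.692.
r·17 = ln(45.692) = 3.8219, so r = 3.8219/17 = 0.22482.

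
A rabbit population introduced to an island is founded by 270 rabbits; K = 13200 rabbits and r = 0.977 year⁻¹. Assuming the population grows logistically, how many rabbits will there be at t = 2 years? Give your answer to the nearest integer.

A = (K − N₀)/N₀ = (13200 − 270)/270 = 47.889.
N(t) = K/(1 + A·e^(−rt)) = 13200/(1 + 47.889×e^(−0.977×2)).
e^(−1.954) = 0.14171; denominator = 1 + 47.889×0.14171 = 7.7861.
N = 13200/7.7861 = 1695.32.

1695 rabbits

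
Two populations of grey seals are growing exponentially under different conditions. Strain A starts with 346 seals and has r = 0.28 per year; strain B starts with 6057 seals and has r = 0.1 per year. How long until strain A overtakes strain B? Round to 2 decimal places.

Set 346·e^(0.28t) = 6057·e^(0.1t).
e^((0.28 − 0.1)t) = 6057/346 → e^(0.18·t) = 17.506.
0.18·t = ln(17.506) = 2.8625, so t = 2.8625/0.18 = 15.903.

15.90 years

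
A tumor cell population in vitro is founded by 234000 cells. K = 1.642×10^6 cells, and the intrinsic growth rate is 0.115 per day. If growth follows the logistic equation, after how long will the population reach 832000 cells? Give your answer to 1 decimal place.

A = (K − N₀)/N₀ = (1.642×10^6 − 234000)/234000 = 6.0171.
Solve 1.642×10^6/(1 + 6.0171·e^(−0.115t)) = 832000: 1 + 6.0171·e^(−0.115t) = 1.9736, so e^(−0.115t) = 0.161799.
−0.115·t = ln(0.161799) = -1.8214, so t = 1.8214/0.115 = 15.838.

15.8 days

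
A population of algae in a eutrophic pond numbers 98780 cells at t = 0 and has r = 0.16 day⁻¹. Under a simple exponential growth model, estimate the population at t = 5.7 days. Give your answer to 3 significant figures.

246000 cells

N(t) = N₀·e^(rt) = 98780 × e^(0.16×5.7) = 98780 × e^0.912.
e^0.912 ≈ 2.4893, so N ≈ 98780 × 2.4893 = 245893.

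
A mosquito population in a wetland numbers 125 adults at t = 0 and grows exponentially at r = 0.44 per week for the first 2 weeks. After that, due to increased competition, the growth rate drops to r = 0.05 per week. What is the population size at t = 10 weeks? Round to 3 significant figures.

Phase 1: N(2) = 125·e^(0.44×2) = 125·e^0.88 = 301.362.
Phase 2 runs for 10 − 2 = 8 weeks at r = 0.05.
N(10) = 301.362·e^(0.05×8) = 301.362·e^0.4 = 449.58.

450 adults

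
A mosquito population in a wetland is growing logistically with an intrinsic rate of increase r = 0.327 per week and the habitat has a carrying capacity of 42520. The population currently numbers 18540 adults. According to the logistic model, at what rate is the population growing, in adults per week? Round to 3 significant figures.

3420 adults per week

dN/dt = rN(1 − N/K) = 0.327 × 18540 × (1 − 18540/42520).
1 − 18540/42520 = 0.56397; dN/dt = 0.327 × 18540 × 0.56397 = 3419.1.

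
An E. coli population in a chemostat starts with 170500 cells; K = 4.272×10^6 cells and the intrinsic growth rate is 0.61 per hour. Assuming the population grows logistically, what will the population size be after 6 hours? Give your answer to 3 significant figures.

2640000 cells

A = (K − N₀)/N₀ = (4.272×10^6 − 170500)/170500 = 24.056.
N(t) = K/(1 + A·e^(−rt)) = 4.272×10^6/(1 + 24.056×e^(−0.61×6)).
e^(−3.66) = 0.025733; denominator = 1 + 24.056×0.025733 = 1.619.
N = 4.272×10^6/1.619 = 2.638643×10^6.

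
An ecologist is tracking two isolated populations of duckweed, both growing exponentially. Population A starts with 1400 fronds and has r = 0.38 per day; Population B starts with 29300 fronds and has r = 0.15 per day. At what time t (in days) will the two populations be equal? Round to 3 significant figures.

13.2 days

Set 1400·e^(0.38t) = 29300·e^(0.15t).
e^((0.38 − 0.15)t) = 29300/1400 → e^(0.23·t) = 20.929.
0.23·t = ln(20.929) = 3.0411, so t = 3.0411/0.23 = 13.222.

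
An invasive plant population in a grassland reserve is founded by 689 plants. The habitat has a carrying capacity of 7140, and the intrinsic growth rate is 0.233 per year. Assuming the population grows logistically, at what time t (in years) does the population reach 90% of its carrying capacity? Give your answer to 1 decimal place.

A = (K − N₀)/N₀ = (7140 − 689)/689 = 9.3628.
Solve 7140/(1 + 9.3628·e^(−0.233t)) = 6426: 1 + 9.3628·e^(−0.233t) = 1.1111, so e^(−0.233t) = 0.0118672.
−0.233·t = ln(0.0118672) = -4.434, so t = 4.434/0.233 = 19.03.

19.0 years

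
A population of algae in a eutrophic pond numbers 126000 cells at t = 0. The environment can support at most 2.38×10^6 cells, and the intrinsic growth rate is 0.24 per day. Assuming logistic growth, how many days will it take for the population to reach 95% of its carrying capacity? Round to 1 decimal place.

A = (K − N₀)/N₀ = (2.38×10^6 − 126000)/126000 = 17.889.
Solve 2.38×10^6/(1 + 17.889·e^(−0.24t)) = 2.261×10^6: 1 + 17.889·e^(−0.24t) = 1.0526, so e^(−0.24t) = 0.00294214.
−0.24·t = ln(0.00294214) = -5.8286, so t = 5.8286/0.24 = 24.286.

24.3 days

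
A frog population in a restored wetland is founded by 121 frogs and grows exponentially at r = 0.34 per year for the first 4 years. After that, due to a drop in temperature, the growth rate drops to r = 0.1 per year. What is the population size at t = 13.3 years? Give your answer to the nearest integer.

1195 frogs

Phase 1: N(4) = 121·e^(0.34×4) = 121·e^1.36 = 471.439.
Phase 2 runs for 13.3 − 4 = 9.3 years at r = 0.1.
N(13.3) = 471.439·e^(0.1×9.3) = 471.439·e^0.93 = 1194.87.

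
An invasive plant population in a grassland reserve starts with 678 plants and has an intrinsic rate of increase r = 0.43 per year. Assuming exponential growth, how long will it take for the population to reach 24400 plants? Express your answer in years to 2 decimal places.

8.33 years

Set N₀·e^(rt) = 24400: e^(0.43·t) = 24400/678 = 35.988.
0.43·t = ln(35.988) = 3.5832, so t = 3.5832/0.43 = 8.333.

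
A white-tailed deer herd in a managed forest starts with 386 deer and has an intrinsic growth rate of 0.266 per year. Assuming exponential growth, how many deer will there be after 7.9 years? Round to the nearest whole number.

N(t) = N₀·e^(rt) = 386 × e^(0.266×7.9) = 386 × e^2.101.
e^2.101 ≈ 8.1776, so N ≈ 386 × 8.1776 = 3156.56.

3157 deer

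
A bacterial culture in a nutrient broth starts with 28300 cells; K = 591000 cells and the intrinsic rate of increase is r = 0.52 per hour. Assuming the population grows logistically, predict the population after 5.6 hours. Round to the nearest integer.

A = (K − N₀)/N₀ = (591000 − 28300)/28300 = 19.883.
N(t) = K/(1 + A·e^(−rt)) = 591000/(1 + 19.883×e^(−0.52×5.6)).
e^(−2.912) = 0.054367; denominator = 1 + 19.883×0.054367 = 2.081.
N = 591000/2.081 = 283998.

283998 cells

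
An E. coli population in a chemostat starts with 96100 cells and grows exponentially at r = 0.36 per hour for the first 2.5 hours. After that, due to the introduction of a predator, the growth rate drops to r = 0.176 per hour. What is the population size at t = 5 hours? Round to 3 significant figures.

367000 cells

Phase 1: N(2.5) = 96100·e^(0.36×2.5) = 96100·e^0.9 = 236368.
Phase 2 runs for 5 − 2.5 = 2.5 hours at r = 0.176.
N(5) = 236368·e^(0.176×2.5) = 236368·e^0.44 = 367010.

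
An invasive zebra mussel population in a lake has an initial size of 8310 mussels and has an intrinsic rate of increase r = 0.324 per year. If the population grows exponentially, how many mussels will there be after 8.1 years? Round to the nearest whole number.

N(t) = N₀·e^(rt) = 8310 × e^(0.324×8.1) = 8310 × e^2.624.
e^2.624 ≈ 13.796, so N ≈ 8310 × 13.796 = 114647.

114647 mussels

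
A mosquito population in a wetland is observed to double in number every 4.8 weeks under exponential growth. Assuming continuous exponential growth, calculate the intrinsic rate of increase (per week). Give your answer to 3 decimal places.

r = ln(2)/t_d = 0.6931/4.8 = 0.14441.

0.144 per week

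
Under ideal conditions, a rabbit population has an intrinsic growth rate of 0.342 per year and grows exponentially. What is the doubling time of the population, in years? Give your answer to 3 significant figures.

2.03 years

Doubling time t_d = ln(2)/r = 0.6931/0.342 = 2.0267.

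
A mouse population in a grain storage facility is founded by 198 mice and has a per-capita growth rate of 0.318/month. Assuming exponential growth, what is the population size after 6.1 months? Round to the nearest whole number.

N(t) = N₀·e^(rt) = 198 × e^(0.318×6.1) = 198 × e^1.94.
e^1.94 ≈ 6.9574, so N ≈ 198 × 6.9574 = 1377.56.

1378 mice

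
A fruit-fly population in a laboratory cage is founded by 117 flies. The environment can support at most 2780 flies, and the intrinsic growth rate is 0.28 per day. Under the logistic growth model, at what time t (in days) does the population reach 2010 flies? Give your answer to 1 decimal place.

A = (K − N₀)/N₀ = (2780 − 117)/117 = 22.761.
Solve 2780/(1 + 22.761·e^(−0.28t)) = 2010: 1 + 22.761·e^(−0.28t) = 1.3831, so e^(−0.28t) = 0.016831.
−0.28·t = ln(0.016831) = -4.0845, so t = 4.0845/0.28 = 14.588.

14.6 days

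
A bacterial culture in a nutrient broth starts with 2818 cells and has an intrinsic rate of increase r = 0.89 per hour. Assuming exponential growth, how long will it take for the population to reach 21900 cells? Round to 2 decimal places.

Set N₀·e^(rt) = 21900: e^(0.89·t) = 21900/2818 = 7.7715.
0.89·t = ln(7.7715) = 2.0505, so t = 2.0505/0.89 = 2.3039.

2.30 hours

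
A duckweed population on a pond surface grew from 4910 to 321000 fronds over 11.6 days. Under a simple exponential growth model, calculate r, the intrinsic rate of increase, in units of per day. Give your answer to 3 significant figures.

0.360 per day

From N(t) = N₀·e^(rt): e^(r·11.6) = 321000/4910 = 65.377.
r·11.6 = ln(65.377) = 4.1802, so r = 4.1802/11.6 = 0.36036.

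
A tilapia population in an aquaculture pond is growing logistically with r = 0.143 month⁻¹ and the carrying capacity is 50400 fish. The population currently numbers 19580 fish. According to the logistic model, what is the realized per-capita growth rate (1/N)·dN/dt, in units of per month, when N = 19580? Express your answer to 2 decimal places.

(1/N)·dN/dt = r(1 − N/K) = 0.143 × (1 − 19580/50400).
= 0.143 × 0.61151 = 0.087446.

0.09 per month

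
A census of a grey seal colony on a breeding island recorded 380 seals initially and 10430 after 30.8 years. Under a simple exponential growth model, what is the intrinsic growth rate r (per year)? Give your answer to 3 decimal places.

0.108 per year

From N(t) = N₀·e^(rt): e^(r·30.8) = 10430/380 = 27.447.
r·30.8 = ln(27.447) = 3.3123, so r = 3.3123/30.8 = 0.10754.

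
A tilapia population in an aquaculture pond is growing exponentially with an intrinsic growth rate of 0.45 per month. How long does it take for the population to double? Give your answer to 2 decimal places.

Doubling time t_d = ln(2)/r = 0.6931/0.45 = 1.5403.

1.54 months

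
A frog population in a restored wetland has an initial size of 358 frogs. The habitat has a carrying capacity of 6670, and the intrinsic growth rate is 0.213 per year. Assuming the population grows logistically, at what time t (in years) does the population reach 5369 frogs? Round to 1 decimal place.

20.1 years

A = (K − N₀)/N₀ = (6670 − 358)/358 = 17.631.
Solve 6670/(1 + 17.631·e^(−0.213t)) = 5369: 1 + 17.631·e^(−0.213t) = 1.2423, so e^(−0.213t) = 0.0137436.
−0.213·t = ln(0.0137436) = -4.2872, so t = 4.2872/0.213 = 20.128.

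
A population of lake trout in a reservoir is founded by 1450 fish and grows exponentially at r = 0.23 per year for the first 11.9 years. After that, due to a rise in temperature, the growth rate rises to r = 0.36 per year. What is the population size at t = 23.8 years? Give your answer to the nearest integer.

1623864 fish

Phase 1: N(11.9) = 1450·e^(0.23×11.9) = 1450·e^2.737 = 22388.9.
Phase 2 runs for 23.8 − 11.9 = 11.9 years at r = 0.36.
N(23.8) = 22388.9·e^(0.36×11.9) = 22388.9·e^4.284 = 1.623864×10^6.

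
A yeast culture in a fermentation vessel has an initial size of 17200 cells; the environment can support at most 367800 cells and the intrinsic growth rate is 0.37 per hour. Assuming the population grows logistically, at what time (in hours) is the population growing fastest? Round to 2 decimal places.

Logistic growth is fastest at N = K/2 = 183900.
A = (K − N₀)/N₀ = 20.384. Set K/(1 + A·e^(−rt)) = K/2 → A·e^(−rt) = 1.
e^(−0.37t) = 1/20.384 = 0.0490588, so t = ln(20.384)/0.37 = 3.0147/0.37 = 8.1479.

8.15 hours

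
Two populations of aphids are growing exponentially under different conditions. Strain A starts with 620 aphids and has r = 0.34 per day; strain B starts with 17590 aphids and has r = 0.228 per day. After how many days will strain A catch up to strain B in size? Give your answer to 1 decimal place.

29.9 days

Set 620·e^(0.34t) = 17590·e^(0.228t).
e^((0.34 − 0.228)t) = 17590/620 → e^(0.112·t) = 28.371.
0.112·t = ln(28.371) = 3.3454, so t = 3.3454/0.112 = 29.869.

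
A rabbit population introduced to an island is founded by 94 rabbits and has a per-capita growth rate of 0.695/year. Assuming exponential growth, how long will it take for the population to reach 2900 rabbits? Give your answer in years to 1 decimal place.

Set N₀·e^(rt) = 2900: e^(0.695·t) = 2900/94 = 30.851.
0.695·t = ln(30.851) = 3.4292, so t = 3.4292/0.695 = 4.9341.

4.9 years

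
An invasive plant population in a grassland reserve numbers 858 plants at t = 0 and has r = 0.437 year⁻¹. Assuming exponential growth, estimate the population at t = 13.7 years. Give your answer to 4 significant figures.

341600 plants

N(t) = N₀·e^(rt) = 858 × e^(0.437×13.7) = 858 × e^5.987.
e^5.987 ≈ 398.18, so N ≈ 858 × 398.18 = 341637.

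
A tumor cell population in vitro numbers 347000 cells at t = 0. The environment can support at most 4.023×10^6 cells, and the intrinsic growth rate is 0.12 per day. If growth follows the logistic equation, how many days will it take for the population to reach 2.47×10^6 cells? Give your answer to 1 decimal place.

A = (K − N₀)/N₀ = (4.023×10^6 − 347000)/347000 = 10.594.
Solve 4.023×10^6/(1 + 10.594·e^(−0.12t)) = 2.47×10^6: 1 + 10.594·e^(−0.12t) = 1.6287, so e^(−0.12t) = 0.0593511.
−0.12·t = ln(0.0593511) = -2.8243, so t = 2.8243/0.12 = 23.536.

23.5 days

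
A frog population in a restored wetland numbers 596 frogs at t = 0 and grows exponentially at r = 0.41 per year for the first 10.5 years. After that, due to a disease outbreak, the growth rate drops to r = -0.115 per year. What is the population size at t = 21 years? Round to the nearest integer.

13197 frogs

Phase 1: N(10.5) = 596·e^(0.41×10.5) = 596·e^4.305 = 44145.3.
Phase 2 runs for 21 − 10.5 = 10.5 years at r = -0.115.
N(21) = 44145.3·e^(-0.115×10.5) = 44145.3·e^-1.208 = 13196.9.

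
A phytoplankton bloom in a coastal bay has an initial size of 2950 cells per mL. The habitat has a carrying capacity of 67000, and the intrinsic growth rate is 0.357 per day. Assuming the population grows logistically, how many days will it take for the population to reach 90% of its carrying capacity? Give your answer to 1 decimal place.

A = (K − N₀)/N₀ = (67000 − 2950)/2950 = 21.712.
Solve 67000/(1 + 21.712·e^(−0.357t)) = 60300: 1 + 21.712·e^(−0.357t) = 1.1111, so e^(−0.357t) = 0.00511753.
−0.357·t = ln(0.00511753) = -5.2751, so t = 5.2751/0.357 = 14.776.

14.8 days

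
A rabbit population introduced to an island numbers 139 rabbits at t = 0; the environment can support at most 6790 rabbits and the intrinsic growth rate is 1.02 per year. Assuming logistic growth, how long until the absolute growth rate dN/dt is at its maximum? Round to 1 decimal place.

3.8 years

Logistic growth is fastest at N = K/2 = 3395.
A = (K − N₀)/N₀ = 47.849. Set K/(1 + A·e^(−rt)) = K/2 → A·e^(−rt) = 1.
e^(−1.02t) = 1/47.849 = 0.0208991, so t = ln(47.849)/1.02 = 3.868/1.02 = 3.7922.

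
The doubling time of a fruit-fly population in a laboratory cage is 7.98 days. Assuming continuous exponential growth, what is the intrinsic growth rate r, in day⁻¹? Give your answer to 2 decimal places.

0.09 per day

r = ln(2)/t_d = 0.6931/7.98 = 0.086861.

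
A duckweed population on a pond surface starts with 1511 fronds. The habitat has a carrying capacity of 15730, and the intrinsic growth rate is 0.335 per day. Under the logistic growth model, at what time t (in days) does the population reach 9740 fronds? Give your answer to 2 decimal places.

A = (K − N₀)/N₀ = (15730 − 1511)/1511 = 9.4103.
Solve 15730/(1 + 9.4103·e^(−0.335t)) = 9740: 1 + 9.4103·e^(−0.335t) = 1.615, so e^(−0.335t) = 0.0653527.
−0.335·t = ln(0.0653527) = -2.728, so t = 2.728/0.335 = 8.1432.

8.14 days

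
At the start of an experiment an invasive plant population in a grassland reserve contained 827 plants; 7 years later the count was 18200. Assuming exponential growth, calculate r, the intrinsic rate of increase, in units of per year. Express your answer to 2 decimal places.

0.44 per year

From N(t) = N₀·e^(rt): e^(r·7) = 18200/827 = 22.007.
r·7 = ln(22.007) = 3.0914, so r = 3.0914/7 = 0.44162.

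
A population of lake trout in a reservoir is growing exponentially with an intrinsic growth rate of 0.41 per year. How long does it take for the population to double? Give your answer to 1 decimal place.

Doubling time t_d = ln(2)/r = 0.6931/0.41 = 1.6906.

1.7 years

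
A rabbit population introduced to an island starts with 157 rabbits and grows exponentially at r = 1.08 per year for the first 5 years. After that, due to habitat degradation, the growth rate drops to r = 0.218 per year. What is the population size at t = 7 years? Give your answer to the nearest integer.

53758 rabbits

Phase 1: N(5) = 157·e^(1.08×5) = 157·e^5.4 = 34760.8.
Phase 2 runs for 7 − 5 = 2 years at r = 0.218.
N(7) = 34760.8·e^(0.218×2) = 34760.8·e^0.436 = 53757.9.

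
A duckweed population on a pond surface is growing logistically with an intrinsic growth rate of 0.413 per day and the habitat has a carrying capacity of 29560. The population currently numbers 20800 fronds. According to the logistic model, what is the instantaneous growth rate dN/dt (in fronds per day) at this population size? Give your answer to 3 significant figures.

2550 fronds per day

dN/dt = rN(1 − N/K) = 0.413 × 20800 × (1 − 20800/29560).
1 − 20800/29560 = 0.29635; dN/dt = 0.413 × 20800 × 0.29635 = 2545.7.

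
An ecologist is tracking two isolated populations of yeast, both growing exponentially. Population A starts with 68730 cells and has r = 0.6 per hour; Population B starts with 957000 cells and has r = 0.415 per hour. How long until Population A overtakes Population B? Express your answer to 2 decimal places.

14.24 hours

Set 68730·e^(0.6t) = 957000·e^(0.415t).
e^((0.6 − 0.415)t) = 957000/68730 → e^(0.185·t) = 13.924.
0.185·t = ln(13.924) = 2.6336, so t = 2.6336/0.185 = 14.236.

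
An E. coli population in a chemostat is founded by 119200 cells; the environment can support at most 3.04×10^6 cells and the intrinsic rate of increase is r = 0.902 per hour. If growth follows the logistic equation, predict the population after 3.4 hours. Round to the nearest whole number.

1419818 cells

A = (K − N₀)/N₀ = (3.04×10^6 − 119200)/119200 = 24.503.
N(t) = K/(1 + A·e^(−rt)) = 3.04×10^6/(1 + 24.503×e^(−0.902×3.4)).
e^(−3.067) = 0.04657; denominator = 1 + 24.503×0.04657 = 2.1411.
N = 3.04×10^6/2.1411 = 1.419818×10^6.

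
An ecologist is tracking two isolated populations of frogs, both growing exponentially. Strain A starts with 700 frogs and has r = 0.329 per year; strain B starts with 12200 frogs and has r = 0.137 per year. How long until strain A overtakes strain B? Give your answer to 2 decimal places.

Set 700·e^(0.329t) = 12200·e^(0.137t).
e^((0.329 − 0.137)t) = 12200/700 → e^(0.192·t) = 17.429.
0.192·t = ln(17.429) = 2.8581, so t = 2.8581/0.192 = 14.886.

14.89 years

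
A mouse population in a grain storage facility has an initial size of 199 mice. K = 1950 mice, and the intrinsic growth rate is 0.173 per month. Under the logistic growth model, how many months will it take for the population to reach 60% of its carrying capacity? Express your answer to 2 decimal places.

14.91 months

A = (K − N₀)/N₀ = (1950 − 199)/199 = 8.799.
Solve 1950/(1 + 8.799·e^(−0.173t)) = 1170: 1 + 8.799·e^(−0.173t) = 1.6667, so e^(−0.173t) = 0.0757662.
−0.173·t = ln(0.0757662) = -2.5801, so t = 2.5801/0.173 = 14.914.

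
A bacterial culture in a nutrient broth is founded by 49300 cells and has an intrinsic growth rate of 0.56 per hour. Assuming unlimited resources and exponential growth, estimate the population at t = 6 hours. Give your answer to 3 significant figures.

1420000 cells

N(t) = N₀·e^(rt) = 49300 × e^(0.56×6) = 49300 × e^3.36.
e^3.36 ≈ 28.789, so N ≈ 49300 × 28.789 = 1.419307×10^6.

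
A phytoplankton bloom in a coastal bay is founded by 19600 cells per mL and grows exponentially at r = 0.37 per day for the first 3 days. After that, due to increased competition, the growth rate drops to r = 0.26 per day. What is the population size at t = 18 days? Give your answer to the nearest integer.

2938133 cells per mL

Phase 1: N(3) = 19600·e^(0.37×3) = 19600·e^1.11 = 59473.4.
Phase 2 runs for 18 − 3 = 15 days at r = 0.26.
N(18) = 59473.4·e^(0.26×15) = 59473.4·e^3.9 = 2.938133×10^6.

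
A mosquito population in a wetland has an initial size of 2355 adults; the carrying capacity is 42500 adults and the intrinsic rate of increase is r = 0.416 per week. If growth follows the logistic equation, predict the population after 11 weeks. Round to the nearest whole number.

36154 adults

A = (K − N₀)/N₀ = (42500 − 2355)/2355 = 17.047.
N(t) = K/(1 + A·e^(−rt)) = 42500/(1 + 17.047×e^(−0.416×11)).
e^(−4.576) = 0.010296; denominator = 1 + 17.047×0.010296 = 1.1755.
N = 42500/1.1755 = 36154.4.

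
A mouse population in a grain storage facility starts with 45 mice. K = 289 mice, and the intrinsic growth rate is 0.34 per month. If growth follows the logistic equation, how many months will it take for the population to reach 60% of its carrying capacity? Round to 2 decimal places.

A = (K − N₀)/N₀ = (289 − 45)/45 = 5.4222.
Solve 289/(1 + 5.4222·e^(−0.34t)) = 173.4: 1 + 5.4222·e^(−0.34t) = 1.6667, so e^(−0.34t) = 0.122951.
−0.34·t = ln(0.122951) = -2.096, so t = 2.096/0.34 = 6.1646.

6.16 months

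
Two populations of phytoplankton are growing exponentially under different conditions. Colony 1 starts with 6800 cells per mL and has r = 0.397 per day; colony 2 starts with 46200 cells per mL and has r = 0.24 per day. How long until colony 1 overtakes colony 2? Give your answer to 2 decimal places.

Set 6800·e^(0.397t) = 46200·e^(0.24t).
e^((0.397 − 0.24)t) = 46200/6800 → e^(0.157·t) = 6.7941.
0.157·t = ln(6.7941) = 1.9161, so t = 1.9161/0.157 = 12.204.

12.20 days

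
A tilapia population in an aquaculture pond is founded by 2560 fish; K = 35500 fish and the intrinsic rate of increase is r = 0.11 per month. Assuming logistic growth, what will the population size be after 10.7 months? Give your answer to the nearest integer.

A = (K − N₀)/N₀ = (35500 − 2560)/2560 = 12.867.
N(t) = K/(1 + A·e^(−rt)) = 35500/(1 + 12.867×e^(−0.11×10.7)).
e^(−1.177) = 0.3082; denominator = 1 + 12.867×0.3082 = 4.9657.
N = 35500/4.9657 = 7149.05.

7149 fish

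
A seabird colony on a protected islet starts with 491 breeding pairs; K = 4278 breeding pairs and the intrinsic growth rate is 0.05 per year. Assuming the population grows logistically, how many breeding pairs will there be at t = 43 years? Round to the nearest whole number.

2253 breeding pairs

A = (K − N₀)/N₀ = (4278 − 491)/491 = 7.7128.
N(t) = K/(1 + A·e^(−rt)) = 4278/(1 + 7.7128×e^(−0.05×43)).
e^(−2.15) = 0.11648; denominator = 1 + 7.7128×0.11648 = 1.8984.
N = 4278/1.8984 = 2253.45.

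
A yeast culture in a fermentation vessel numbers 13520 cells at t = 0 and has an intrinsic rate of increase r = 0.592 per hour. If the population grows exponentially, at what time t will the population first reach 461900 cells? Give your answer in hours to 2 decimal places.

Set N₀·e^(rt) = 461900: e^(0.592·t) = 461900/13520 = 34.164.
0.592·t = ln(34.164) = 3.5312, so t = 3.5312/0.592 = 5.9648.

5.96 hours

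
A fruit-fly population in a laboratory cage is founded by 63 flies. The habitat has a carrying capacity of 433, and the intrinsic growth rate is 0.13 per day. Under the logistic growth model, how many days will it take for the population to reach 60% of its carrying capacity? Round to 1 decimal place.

16.7 days

A = (K − N₀)/N₀ = (433 − 63)/63 = 5.873.
Solve 433/(1 + 5.873·e^(−0.13t)) = 259.8: 1 + 5.873·e^(−0.13t) = 1.6667, so e^(−0.13t) = 0.113514.
−0.13·t = ln(0.113514) = -2.1758, so t = 2.1758/0.13 = 16.737.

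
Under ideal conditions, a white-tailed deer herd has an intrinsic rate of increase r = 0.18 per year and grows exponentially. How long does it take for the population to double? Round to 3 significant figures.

3.85 years

Doubling time t_d = ln(2)/r = 0.6931/0.18 = 3.8508.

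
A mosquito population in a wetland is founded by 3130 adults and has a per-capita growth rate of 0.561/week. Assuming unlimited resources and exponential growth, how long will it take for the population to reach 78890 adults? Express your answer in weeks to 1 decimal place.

5.8 weeks

Set N₀·e^(rt) = 78890: e^(0.561·t) = 78890/3130 = 25.204.
0.561·t = ln(25.204) = 3.227, so t = 3.227/0.561 = 5.7523.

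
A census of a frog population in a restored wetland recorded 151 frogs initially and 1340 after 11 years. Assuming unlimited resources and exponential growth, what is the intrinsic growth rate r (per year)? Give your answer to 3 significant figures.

0.198 per year

From N(t) = N₀·e^(rt): e^(r·11) = 1340/151 = 8.8742.
r·11 = ln(8.8742) = 2.1831, so r = 2.1831/11 = 0.19847.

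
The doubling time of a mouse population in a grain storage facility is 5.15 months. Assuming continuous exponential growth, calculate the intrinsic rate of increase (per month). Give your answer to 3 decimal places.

0.135 per month

r = ln(2)/t_d = 0.6931/5.15 = 0.13459.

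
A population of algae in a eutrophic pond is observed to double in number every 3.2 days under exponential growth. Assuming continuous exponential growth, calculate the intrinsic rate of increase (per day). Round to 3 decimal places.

r = ln(2)/t_d = 0.6931/3.2 = 0.21661.

0.217 per day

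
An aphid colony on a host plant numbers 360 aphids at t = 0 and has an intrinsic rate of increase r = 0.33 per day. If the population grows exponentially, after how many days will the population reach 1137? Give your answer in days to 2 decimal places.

3.48 days

Set N₀·e^(rt) = 1137: e^(0.33·t) = 1137/360 = 3.1583.
0.33·t = ln(3.1583) = 1.15, so t = 1.15/0.33 = 3.485.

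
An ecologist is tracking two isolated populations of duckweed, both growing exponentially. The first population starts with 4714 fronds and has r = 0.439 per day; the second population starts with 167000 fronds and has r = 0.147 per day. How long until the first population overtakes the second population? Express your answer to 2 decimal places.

Set 4714·e^(0.439t) = 167000·e^(0.147t).
e^((0.439 − 0.147)t) = 167000/4714 → e^(0.292·t) = 35.426.
0.292·t = ln(35.426) = 3.5675, so t = 3.5675/0.292 = 12.217.

12.22 days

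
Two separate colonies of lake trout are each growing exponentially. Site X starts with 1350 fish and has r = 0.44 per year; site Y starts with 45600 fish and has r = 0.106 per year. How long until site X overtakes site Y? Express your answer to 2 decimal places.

10.54 years

Set 1350·e^(0.44t) = 45600·e^(0.106t).
e^((0.44 − 0.106)t) = 45600/1350 → e^(0.334·t) = 33.778.
0.334·t = ln(33.778) = 3.5198, so t = 3.5198/0.334 = 10.538.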